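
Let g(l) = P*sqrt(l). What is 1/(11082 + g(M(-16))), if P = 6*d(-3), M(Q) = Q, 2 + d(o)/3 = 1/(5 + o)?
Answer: 1847/20470398 + 3*I/3411733 ≈ 9.0228e-5 + 8.7932e-7*I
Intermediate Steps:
d(o) = -6 + 3/(5 + o)
P = -27 (P = 6*(3*(-9 - 2*(-3))/(5 - 3)) = 6*(3*(-9 + 6)/2) = 6*(3*(1/2)*(-3)) = 6*(-9/2) = -27)
g(l) = -27*sqrt(l)
1/(11082 + g(M(-16))) = 1/(11082 - 108*I) = (11082 + 108*I)/122822388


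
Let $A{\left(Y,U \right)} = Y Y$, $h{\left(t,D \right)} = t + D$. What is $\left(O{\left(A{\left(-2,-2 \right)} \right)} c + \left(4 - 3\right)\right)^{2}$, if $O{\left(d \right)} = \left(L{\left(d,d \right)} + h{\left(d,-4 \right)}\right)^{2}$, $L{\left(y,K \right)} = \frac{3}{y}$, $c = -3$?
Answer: $\frac{121}{256} \approx 0.47266$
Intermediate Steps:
$h{\left(t,D \right)} = D + t$
$A{\left(Y,U \right)} = Y^{2}$
$O{\left(d \right)} = \left(-4 + d + \frac{3}{d}\right)^{2}$ ($O{\left(d \right)} = \left(\frac{3}{d} + \left(-4 + d\right)\right)^{2} = \left(-4 + d + \frac{3}{d}\right)^{2}$)
$\left(O{\left(A{\left(-2,-2 \right)} \right)} c + \left(4 - 3\right)\right)^{2} = \left(\frac{\left(3 + \left(-2\right)^{2} \left(-4 + \left(-2\right)^{2}\right)\right)^{2}}{16} \left(-3\right) + \left(4 - 3\right)\right)^{2} = \left(\frac{\left(3 + 4 \left(-4 + 4\right)\right)^{2}}{16} \left(-3\right) + 1\right)^{2} = \left(\frac{\left(3 + 4 \cdot 0\right)^{2}}{16} \left(-3\right) + 1\right)^{2} = \left(\frac{\left(3 + 0\right)^{2}}{16} \left(-3\right) + 1\right)^{2} = \left(\frac{3^{2}}{16} \left(-3\right) + 1\right)^{2} = \left(\frac{1}{16} \cdot 9 \left(-3\right) + 1\right)^{2} = \left(\frac{9}{16} \left(-3\right) + 1\right)^{2} = \left(- \frac{27}{16} + 1\right)^{2} = \left(- \frac{11}{16}\right)^{2} = \frac{121}{256}$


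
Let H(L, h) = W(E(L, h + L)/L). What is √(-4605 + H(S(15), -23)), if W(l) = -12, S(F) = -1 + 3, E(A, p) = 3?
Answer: 9*I*√57 ≈ 67.948*I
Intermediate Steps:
S(F) = 2
H(L, h) = -12
√(-4605 + H(S(15), -23)) = √(-4605 - 12) = √(-4617) = 9*I*√57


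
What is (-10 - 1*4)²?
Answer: 196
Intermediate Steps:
(-10 - 1*4)² = (-10 - 4)² = (-14)² = 196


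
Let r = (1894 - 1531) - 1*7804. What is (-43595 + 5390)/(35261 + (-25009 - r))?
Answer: -38205/17693 ≈ -2.1593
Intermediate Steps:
r = -7441 (r = 363 - 7804 = -7441)
(-43595 + 5390)/(35261 + (-25009 - r)) = (-43595 + 5390)/(35261 + (-25009 - 1*(-7441))) = -38205/(35261 + (-25009 + 7441)) = -38205/(35261 - 17568) = -38205/17693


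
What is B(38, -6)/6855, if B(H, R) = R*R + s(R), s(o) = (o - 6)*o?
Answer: 36/2285 ≈ 0.015755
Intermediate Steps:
s(o) = o*(-6 + o) (s(o) = (-6 + o)*o = o*(-6 + o))
B(H, R) = R**2 + R*(-6 + R) (B(H, R) = R*R + R*(-6 + R) = R**2 + R*(-6 + R))
B(38, -6)/6855 = (2*(-6)*(-3 - 6))/6855 = (2*(-6)*(-9))*(1/6855) = 108*(1/6855) = 36/2285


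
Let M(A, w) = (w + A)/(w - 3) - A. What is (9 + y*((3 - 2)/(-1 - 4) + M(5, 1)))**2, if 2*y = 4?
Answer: 1369/25 ≈ 54.760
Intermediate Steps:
y = 2 (y = (1/2)*4 = 2)
M(A, w) = -A + (A + w)/(-3 + w) (M(A, w) = (A + w)/(-3 + w) - A = -A + (A + w)/(-3 + w))
(9 + y*((3 - 2)/(-1 - 4) + M(5, 1)))**2 = (9 + 2*((3 - 2)/(-1 - 4) + (1 + 4*5 - 1*5*1)/(-3 + 1)))**2 = (9 + 2*(1/(-5) + (1 + 20 - 5)/(-2)))**2 = (9 + 2*(1*(-1/5) - 1/2*16))**2 = (9 + 2*(-1/5 - 8))**2 = (9 + 2*(-41/5))**2 = (9 - 82/5)**2 = (-37/5)**2 = 1369/25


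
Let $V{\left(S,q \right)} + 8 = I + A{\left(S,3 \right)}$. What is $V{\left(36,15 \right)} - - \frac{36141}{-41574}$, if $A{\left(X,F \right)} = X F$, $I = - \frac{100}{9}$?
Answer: $\frac{10977977}{124722} \approx 88.02$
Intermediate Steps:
$I = - \frac{100}{9}$ ($I = \left(-100\right) \frac{1}{9} = - \frac{100}{9} \approx -11.111$)
$A{\left(X,F \right)} = F X$
$V{\left(S,q \right)} = - \frac{172}{9} + 3 S$ ($V{\left(S,q \right)} = -8 + \left(- \frac{100}{9} + 3 S\right) = - \frac{172}{9} + 3 S$)
$V{\left(36,15 \right)} - - \frac{36141}{-41574} = \left(- \frac{172}{9} + 3 \cdot 36\right) - - \frac{36141}{-41574} = \left(- \frac{172}{9} + 108\right) - \left(-36141\right) \left(- \frac{1}{41574}\right) = \frac{800}{9} - \frac{12047}{13858} = \frac{10977977}{124722}$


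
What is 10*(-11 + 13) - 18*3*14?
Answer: -736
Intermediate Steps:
10*(-11 + 13) - 18*3*14 = 10*2 - 54*14 = 20 - 1*756 = 20 - 756 = -736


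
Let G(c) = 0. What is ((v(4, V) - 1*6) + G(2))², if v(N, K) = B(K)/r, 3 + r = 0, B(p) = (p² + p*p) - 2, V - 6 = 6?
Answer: 92416/9 ≈ 10268.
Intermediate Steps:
V = 12 (V = 6 + 6 = 12)
B(p) = -2 + 2*p² (B(p) = (p² + p²) - 2 = 2*p² - 2 = -2 + 2*p²)
r = -3 (r = -3 + 0 = -3)
v(N, K) = ⅔ - 2*K²/3 (v(N, K) = (-2 + 2*K²)/(-3) = (-2 + 2*K²)*(-⅓) = ⅔ - 2*K²/3)
((v(4, V) - 1*6) + G(2))² = (((⅔ - ⅔*12²) - 1*6) + 0)² = (((⅔ - ⅔*144) - 6) + 0)² = (((⅔ - 96) - 6) + 0)² = ((-286/3 - 6) + 0)² = (-304/3 + 0)² = (-304/3)² = 92416/9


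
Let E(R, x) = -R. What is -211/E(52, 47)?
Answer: 211/52 ≈ 4.0577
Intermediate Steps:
-211/E(52, 47) = -211/((-1*52)) = -211/(-52) = -211*(-1/52) = 211/52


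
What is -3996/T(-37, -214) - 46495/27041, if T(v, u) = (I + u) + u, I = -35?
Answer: 86528651/12519983 ≈ 6.9112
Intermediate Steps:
T(v, u) = -35 + 2*u (T(v, u) = (-35 + u) + u = -35 + 2*u)
-3996/T(-37, -214) - 46495/27041 = -3996/(-35 + 2*(-214)) - 46495/27041 = -3996/(-35 - 428) - 46495*1/27041 = -3996/(-463) - 46495/27041 = -3996*(-1/463) - 46495/27041 = 3996/463 - 46495/27041 = 86528651/12519983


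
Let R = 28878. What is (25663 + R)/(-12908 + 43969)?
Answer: 54541/31061 ≈ 1.7559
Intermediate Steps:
(25663 + R)/(-12908 + 43969) = (25663 + 28878)/(-12908 + 43969) = 54541/31061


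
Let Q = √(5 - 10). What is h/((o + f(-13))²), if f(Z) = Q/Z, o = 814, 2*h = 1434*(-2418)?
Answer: -292996314/(10582 - I*√5)² ≈ -2.6165 - 0.0011058*I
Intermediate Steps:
Q = I*√5 (Q = √(-5) = I*√5 ≈ 2.2361*I)
h = -1733706 (h = (1434*(-2418))/2 = (½)*(-3467412) = -1733706)
f(Z) = I*√5/Z (f(Z) = (I*√5)/Z = I*√5/Z)
h/((o + f(-13))²) = -1733706/(814 + I*√5/(-13))² = -1733706/(814 + I*√5*(-1/13))² = -1733706/(814 - I*√5/13)²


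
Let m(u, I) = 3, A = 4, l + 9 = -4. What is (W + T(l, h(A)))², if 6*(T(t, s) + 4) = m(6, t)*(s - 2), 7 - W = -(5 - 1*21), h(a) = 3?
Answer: 625/4 ≈ 156.25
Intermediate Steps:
l = -13 (l = -9 - 4 = -13)
W = -9 (W = 7 - (-1)*(5 - 1*21) = 7 - (-1)*(5 - 21) = 7 - (-1)*(-16) = 7 - 1*16 = 7 - 16 = -9)
T(t, s) = -5 + s/2 (T(t, s) = -4 + (3*(s - 2))/6 = -4 + (3*(-2 + s))/6 = -4 + (-6 + 3*s)/6 = -4 + (-1 + s/2) = -5 + s/2)
(W + T(l, h(A)))² = (-9 + (-5 + (½)*3))² = (-9 + (-5 + 3/2))² = (-9 - 7/2)² = (-25/2)² = 625/4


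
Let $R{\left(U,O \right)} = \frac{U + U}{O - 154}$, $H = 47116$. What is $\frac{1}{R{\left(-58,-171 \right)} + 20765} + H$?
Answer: $\frac{317973681281}{6748741} \approx 47116.0$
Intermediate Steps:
$R{\left(U,O \right)} = \frac{2 U}{-154 + O}$
$\frac{1}{R{\left(-58,-171 \right)} + 20765} + H = \frac{1}{2 \left(-58\right) \frac{1}{-154 - 171} + 20765} + 47116 = \frac{1}{2 \left(-58\right) \frac{1}{-325} + 20765} + 47116 = \frac{1}{2 \left(-58\right) \left(- \frac{1}{325}\right) + 20765} + 47116 = \frac{1}{\frac{116}{325} + 20765} + 47116 = \frac{1}{\frac{6748741}{325}} + 47116 = \frac{325}{6748741} + 47116 = \frac{317973681281}{6748741}$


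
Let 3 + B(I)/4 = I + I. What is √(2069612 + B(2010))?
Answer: 116*√155 ≈ 1444.2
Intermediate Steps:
B(I) = -12 + 8*I (B(I) = -12 + 4*(I + I) = -12 + 4*(2*I) = -12 + 8*I)
√(2069612 + B(2010)) = √(2069612 + (-12 + 8*2010)) = √(2069612 + (-12 + 16080)) = √(2069612 + 16068) = √2085680 = 116*√155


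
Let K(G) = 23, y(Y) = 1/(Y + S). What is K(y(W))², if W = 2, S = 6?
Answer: 529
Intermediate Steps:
y(Y) = 1/(6 + Y) (y(Y) = 1/(Y + 6) = 1/(6 + Y))
K(y(W))² = 23² = 529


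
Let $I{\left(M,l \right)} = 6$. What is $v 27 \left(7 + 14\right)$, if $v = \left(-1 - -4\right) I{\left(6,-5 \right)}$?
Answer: $10206$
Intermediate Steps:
$v = 18$ ($v = \left(-1 - -4\right) 6 = \left(-1 + 4\right) 6 = 3 \cdot 6 = 18$)
$v 27 \left(7 + 14\right) = 18 \cdot 27 \left(7 + 14\right) = 486 \cdot 21 = 10206$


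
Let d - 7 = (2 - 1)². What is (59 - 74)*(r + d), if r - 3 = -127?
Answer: 1740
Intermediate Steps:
r = -124 (r = 3 - 127 = -124)
d = 8 (d = 7 + (2 - 1)² = 7 + 1² = 7 + 1 = 8)
(59 - 74)*(r + d) = (59 - 74)*(-124 + 8) = -15*(-116) = 1740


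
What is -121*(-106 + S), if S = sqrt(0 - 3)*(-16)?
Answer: 12826 + 1936*I*sqrt(3) ≈ 12826.0 + 3353.3*I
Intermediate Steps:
S = -16*I*sqrt(3) (S = sqrt(-3)*(-16) = (I*sqrt(3))*(-16) = -16*I*sqrt(3) ≈ -27.713*I)
-121*(-106 + S) = -121*(-106 - 16*I*sqrt(3)) = 12826 + 1936*I*sqrt(3)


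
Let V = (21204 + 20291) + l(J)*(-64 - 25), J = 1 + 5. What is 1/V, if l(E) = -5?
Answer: 1/41940 ≈ 2.3844e-5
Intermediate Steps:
J = 6
V = 41940 (V = (21204 + 20291) - 5*(-64 - 25) = 41495 - 5*(-89) = 41495 + 445 = 41940)
1/V = 1/41940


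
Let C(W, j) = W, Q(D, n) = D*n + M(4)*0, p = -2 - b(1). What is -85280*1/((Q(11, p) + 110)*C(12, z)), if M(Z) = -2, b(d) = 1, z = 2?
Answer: -21320/231 ≈ -92.294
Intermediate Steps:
p = -3 (p = -2 - 1*1 = -2 - 1 = -3)
Q(D, n) = D*n (Q(D, n) = D*n - 2*0 = D*n + 0 = D*n)
-85280*1/((Q(11, p) + 110)*C(12, z)) = -85280*1/(12*(11*(-3) + 110)) = -85280*1/(12*(-33 + 110)) = -85280/(12*77) = -85280/924 = -85280*1/924 = -21320/231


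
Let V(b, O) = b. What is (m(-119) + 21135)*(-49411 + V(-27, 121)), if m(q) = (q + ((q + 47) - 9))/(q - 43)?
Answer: -84639586330/81 ≈ -1.0449e+9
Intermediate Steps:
m(q) = (38 + 2*q)/(-43 + q) (m(q) = (q + ((47 + q) - 9))/(-43 + q) = (q + (38 + q))/(-43 + q) = (38 + 2*q)/(-43 + q))
(m(-119) + 21135)*(-49411 + V(-27, 121)) = (2*(19 - 119)/(-43 - 119) + 21135)*(-49411 - 27) = (2*(-100)/(-162) + 21135)*(-49438) = (2*(-1/162)*(-100) + 21135)*(-49438) = (100/81 + 21135)*(-49438) = (1712035/81)*(-49438) = -84639586330/81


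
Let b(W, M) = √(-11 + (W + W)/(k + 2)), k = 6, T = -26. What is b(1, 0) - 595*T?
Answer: 15470 + I*√43/2 ≈ 15470.0 + 3.2787*I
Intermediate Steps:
b(W, M) = √(-11 + W/4) (b(W, M) = √(-11 + (W + W)/(6 + 2)) = √(-11 + (2*W)/8) = √(-11 + (2*W)*(⅛)) = √(-11 + W/4))
b(1, 0) - 595*T = √(-44 + 1)/2 - 595*(-26) = √(-43)/2 - 85*(-182) = (I*√43)/2 + 15470 = I*√43/2 + 15470 = 15470 + I*√43/2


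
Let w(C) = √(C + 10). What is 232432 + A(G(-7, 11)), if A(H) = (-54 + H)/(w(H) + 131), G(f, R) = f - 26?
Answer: 1331366697/5728 + 29*I*√23/5728 ≈ 2.3243e+5 + 0.024281*I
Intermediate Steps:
G(f, R) = -26 + f
w(C) = √(10 + C)
A(H) = (-54 + H)/(131 + √(10 + H)) (A(H) = (-54 + H)/(√(10 + H) + 131) = (-54 + H)/(131 + √(10 + H)))
232432 + A(G(-7, 11)) = 232432 + (-54 + (-26 - 7))/(131 + √(10 + (-26 - 7))) = 232432 + (-54 - 33)/(131 + √(10 - 33)) = 232432 - 87/(131 + √(-23)) = 232432 - 87/(131 + I*√23)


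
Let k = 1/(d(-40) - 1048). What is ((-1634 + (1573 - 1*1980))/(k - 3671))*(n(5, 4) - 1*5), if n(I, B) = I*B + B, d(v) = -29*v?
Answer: 334096/31627 ≈ 10.564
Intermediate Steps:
k = 1/112 (k = 1/(-29*(-40) - 1048) = 1/(1160 - 1048) = 1/112 ≈ 0.0089286)
n(I, B) = B + B*I (n(I, B) = B*I + B = B + B*I)
((-1634 + (1573 - 1*1980))/(k - 3671))*(n(5, 4) - 1*5) = ((-1634 + (1573 - 1*1980))/(1/112 - 3671))*(4*(1 + 5) - 1*5) = ((-1634 + (1573 - 1980))/(-411151/112))*(4*6 - 5) = ((-1634 - 407)*(-112/411151))*(24 - 5) = -2041*(-112/411151)*19 = (17584/31627)*19 = 334096/31627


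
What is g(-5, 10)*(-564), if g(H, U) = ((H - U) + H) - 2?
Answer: 12408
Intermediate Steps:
g(H, U) = -2 - U + 2*H (g(H, U) = (-U + 2*H) - 2 = -2 - U + 2*H)
g(-5, 10)*(-564) = (-2 - 1*10 + 2*(-5))*(-564) = (-2 - 10 - 10)*(-564) = -22*(-564) = 12408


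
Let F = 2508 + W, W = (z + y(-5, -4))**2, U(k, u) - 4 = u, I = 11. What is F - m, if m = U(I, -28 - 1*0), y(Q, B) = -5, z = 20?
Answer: 2757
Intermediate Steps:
U(k, u) = 4 + u
W = 225 (W = (20 - 5)**2 = 15**2 = 225)
m = -24 (m = 4 + (-28 - 1*0) = 4 + (-28 + 0) = 4 - 28 = -24)
F = 2733 (F = 2508 + 225 = 2733)
F - m = 2733 - 1*(-24) = 2733 + 24 = 2757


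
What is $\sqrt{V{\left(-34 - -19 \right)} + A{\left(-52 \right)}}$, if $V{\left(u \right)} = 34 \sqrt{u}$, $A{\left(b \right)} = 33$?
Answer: $\sqrt{33 + 34 i \sqrt{15}} \approx 9.1857 + 7.1678 i$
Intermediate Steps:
$\sqrt{V{\left(-34 - -19 \right)} + A{\left(-52 \right)}} = \sqrt{34 \sqrt{-34 - -19} + 33} = \sqrt{34 \sqrt{-34 + 19} + 33} = \sqrt{34 \sqrt{-15} + 33} = \sqrt{34 i \sqrt{15} + 33} = \sqrt{33 + 34 i \sqrt{15}}$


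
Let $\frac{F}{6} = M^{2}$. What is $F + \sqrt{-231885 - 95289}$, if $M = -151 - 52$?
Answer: $247254 + i \sqrt{327174} \approx 2.4725 \cdot 10^{5} + 571.99 i$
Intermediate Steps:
$M = -203$
$F = 247254$ ($F = 6 \left(-203\right)^{2} = 6 \cdot 41209 = 247254$)
$F + \sqrt{-231885 - 95289} = 247254 + \sqrt{-231885 - 95289} = 247254 + \sqrt{-327174} = 247254 + i \sqrt{327174}$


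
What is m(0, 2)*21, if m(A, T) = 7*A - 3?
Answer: -63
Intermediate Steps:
m(A, T) = -3 + 7*A
m(0, 2)*21 = (-3 + 7*0)*21 = (-3 + 0)*21 = -3*21 = -63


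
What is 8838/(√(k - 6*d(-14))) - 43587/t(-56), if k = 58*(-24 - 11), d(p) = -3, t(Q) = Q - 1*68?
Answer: 43587/124 - 4419*I*√503/503 ≈ 351.51 - 197.03*I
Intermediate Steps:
t(Q) = -68 + Q (t(Q) = Q - 68 = -68 + Q)
k = -2030 (k = 58*(-35) = -2030)
8838/(√(k - 6*d(-14))) - 43587/t(-56) = 8838/(√(-2030 - 6*(-3))) - 43587/(-68 - 56) = 8838/(√(-2030 + 18)) - 43587/(-124) = 8838/(√(-2012)) - 43587*(-1/124) = 8838/((2*I*√503)) + 43587/124 = 8838*(-I*√503/1006) + 43587/124 = -4419*I*√503/503 + 43587/124 = 43587/124 - 4419*I*√503/503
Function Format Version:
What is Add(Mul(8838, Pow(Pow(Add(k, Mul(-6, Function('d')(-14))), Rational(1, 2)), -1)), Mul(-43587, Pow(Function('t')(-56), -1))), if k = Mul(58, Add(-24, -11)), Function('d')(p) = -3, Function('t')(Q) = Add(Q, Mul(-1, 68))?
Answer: Add(Rational(43587, 124), Mul(Rational(-4419, 503), I, Pow(503, Rational(1, 2)))) ≈ Add(351.51, Mul(-197.03, I))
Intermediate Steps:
Function('t')(Q) = Add(-68, Q) (Function('t')(Q) = Add(Q, -68) = Add(-68, Q))
k = -2030 (k = Mul(58, -35) = -2030)
Add(Mul(8838, Pow(Pow(Add(k, Mul(-6, Function('d')(-14))), Rational(1, 2)), -1)), Mul(-43587, Pow(Function('t')(-56), -1))) = Add(Mul(8838, Pow(Pow(Add(-2030, Mul(-6, -3)), Rational(1, 2)), -1)), Mul(-43587, Pow(Add(-68, -56), -1))) = Add(Mul(8838, Pow(Pow(Add(-2030, 18), Rational(1, 2)), -1)), Mul(-43587, Pow(-124, -1))) = Add(Mul(8838, Pow(Pow(-2012, Rational(1, 2)), -1)), Mul(-43587, Rational(-1, 124))) = Add(Mul(8838, Pow(Mul(2, I, Pow(503, Rational(1, 2))), -1)), Rational(43587, 124)) = Add(Mul(8838, Mul(Rational(-1, 1006), I, Pow(503, Rational(1, 2)))), Rational(43587, 124)) = Add(Mul(Rational(-4419, 503), I, Pow(503, Rational(1, 2))), Rational(43587, 124)) = Add(Rational(43587, 124), Mul(Rational(-4419, 503), I, Pow(503, Rational(1, 2))))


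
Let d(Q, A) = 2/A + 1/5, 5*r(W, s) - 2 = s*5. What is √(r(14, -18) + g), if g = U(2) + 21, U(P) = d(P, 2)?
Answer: √115/5 ≈ 2.1448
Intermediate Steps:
r(W, s) = ⅖ + s (r(W, s) = ⅖ + (s*5)/5 = ⅖ + (5*s)/5 = ⅖ + s)
d(Q, A) = ⅕ + 2/A (d(Q, A) = 2/A + 1*(⅕) = 2/A + ⅕ = ⅕ + 2/A)
U(P) = 6/5 (U(P) = (⅕)*(10 + 2)/2 = (⅕)*(½)*12 = 6/5)
g = 111/5 (g = 6/5 + 21 = 111/5 ≈ 22.200)
√(r(14, -18) + g) = √((⅖ - 18) + 111/5) = √(-88/5 + 111/5) = √(23/5) = √115/5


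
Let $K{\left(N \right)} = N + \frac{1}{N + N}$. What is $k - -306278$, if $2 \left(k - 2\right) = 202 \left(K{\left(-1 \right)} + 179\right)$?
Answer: $\frac{648415}{2} \approx 3.2421 \cdot 10^{5}$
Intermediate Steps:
$K{\left(N \right)} = N + \frac{1}{2 N}$
$k = \frac{35859}{2}$ ($k = 2 + \frac{202 \left(\left(-1 + \frac{1}{2 \left(-1\right)}\right) + 179\right)}{2} = 2 + \frac{202 \left(\left(-1 + \frac{1}{2} \left(-1\right)\right) + 179\right)}{2} = 2 + \frac{202 \left(\left(-1 - \frac{1}{2}\right) + 179\right)}{2} = 2 + \frac{202 \left(- \frac{3}{2} + 179\right)}{2} = 2 + \frac{202 \cdot \frac{355}{2}}{2} = 2 + \frac{1}{2} \cdot 35855 = 2 + \frac{35855}{2} = \frac{35859}{2} \approx 17930.0$)
$k - -306278 = \frac{35859}{2} - -306278 = \frac{35859}{2} + 306278 = \frac{648415}{2}$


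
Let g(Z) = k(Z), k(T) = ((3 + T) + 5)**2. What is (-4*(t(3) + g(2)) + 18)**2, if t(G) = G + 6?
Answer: 174724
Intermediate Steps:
t(G) = 6 + G
k(T) = (8 + T)**2
g(Z) = (8 + Z)**2
(-4*(t(3) + g(2)) + 18)**2 = (-4*((6 + 3) + (8 + 2)**2) + 18)**2 = (-4*(9 + 10**2) + 18)**2 = (-4*(9 + 100) + 18)**2 = (-4*109 + 18)**2 = (-436 + 18)**2 = (-418)**2 = 174724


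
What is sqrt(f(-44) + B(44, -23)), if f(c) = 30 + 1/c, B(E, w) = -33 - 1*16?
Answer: 3*I*sqrt(1023)/22 ≈ 4.3615*I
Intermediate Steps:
B(E, w) = -49 (B(E, w) = -33 - 16 = -49)
sqrt(f(-44) + B(44, -23)) = sqrt((30 + 1/(-44)) - 49) = sqrt((30 - 1/44) - 49) = sqrt(1319/44 - 49) = sqrt(-837/44) = 3*I*sqrt(1023)/22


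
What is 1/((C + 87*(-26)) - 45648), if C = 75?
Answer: -1/47835 ≈ -2.0905e-5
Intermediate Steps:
1/((C + 87*(-26)) - 45648) = 1/((75 + 87*(-26)) - 45648) = 1/((75 - 2262) - 45648) = 1/(-2187 - 45648) = 1/(-47835) = -1/47835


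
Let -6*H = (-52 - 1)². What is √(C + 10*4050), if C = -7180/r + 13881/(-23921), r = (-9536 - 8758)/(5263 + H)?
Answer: √2029037969891194457486/218805387 ≈ 205.87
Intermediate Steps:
H = -2809/6 (H = -(-52 - 1)²/6 = -⅙*(-53)² = -⅙*2809 = -2809/6 ≈ -468.17)
r = -109764/28769 (r = (-9536 - 8758)/(5263 - 2809/6) = -18294/28769/6 = -18294*6/28769 = -109764/28769 ≈ -3.8154)
C = 1234908023434/656416161 (C = -7180/(-109764/28769) + 13881/(-23921) = -7180*(-28769/109764) + 13881*(-1/23921) = 51640355/27441 - 13881/23921 = 1234908023434/656416161 ≈ 1881.3)
√(C + 10*4050) = √(1234908023434/656416161 + 10*4050) = √(1234908023434/656416161 + 40500) = √(27819762543934/656416161) = √2029037969891194457486/218805387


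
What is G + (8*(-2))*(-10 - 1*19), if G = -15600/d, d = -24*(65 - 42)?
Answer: 11322/23 ≈ 492.26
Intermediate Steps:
d = -552 (d = -24*23 = -552)
G = 650/23 (G = -15600/(-552) = -15600*(-1/552) = 650/23 ≈ 28.261)
G + (8*(-2))*(-10 - 1*19) = 650/23 + (8*(-2))*(-10 - 1*19) = 650/23 - 16*(-10 - 19) = 650/23 - 16*(-29) = 650/23 + 464 = 11322/23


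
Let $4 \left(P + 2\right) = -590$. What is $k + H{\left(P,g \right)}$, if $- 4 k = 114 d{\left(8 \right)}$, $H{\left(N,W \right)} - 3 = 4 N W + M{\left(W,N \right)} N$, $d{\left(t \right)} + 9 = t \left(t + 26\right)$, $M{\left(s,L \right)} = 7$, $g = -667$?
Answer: $390327$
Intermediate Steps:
$P = - \frac{299}{2}$ ($P = -2 + \frac{1}{4} \left(-590\right) = -2 - \frac{295}{2} = - \frac{299}{2} \approx -149.5$)
$d{\left(t \right)} = -9 + t \left(26 + t\right)$ ($d{\left(t \right)} = -9 + t \left(t + 26\right) = -9 + t \left(26 + t\right)$)
$H{\left(N,W \right)} = 3 + 7 N + 4 N W$ ($H{\left(N,W \right)} = 3 + \left(4 N W + 7 N\right) = 3 + \left(7 N + 4 N W\right) = 3 + 7 N + 4 N W$)
$k = - \frac{14991}{2}$ ($k = - \frac{114 \left(-9 + 8^{2} + 26 \cdot 8\right)}{4} = - \frac{114 \left(-9 + 64 + 208\right)}{4} = - \frac{114 \cdot 263}{4} = \left(- \frac{1}{4}\right) 29982 = - \frac{14991}{2} \approx -7495.5$)
$k + H{\left(P,g \right)} = - \frac{14991}{2} + \left(3 + 7 \left(- \frac{299}{2}\right) + 4 \left(- \frac{299}{2}\right) \left(-667\right)\right) = - \frac{14991}{2} + \left(3 - \frac{2093}{2} + 398866\right) = - \frac{14991}{2} + \frac{795645}{2} = 390327$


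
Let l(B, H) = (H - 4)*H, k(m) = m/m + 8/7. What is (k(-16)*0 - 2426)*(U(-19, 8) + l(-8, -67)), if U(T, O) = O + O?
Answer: -11579298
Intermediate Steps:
k(m) = 15/7 (k(m) = 1 + 8*(⅐) = 1 + 8/7 = 15/7)
l(B, H) = H*(-4 + H) (l(B, H) = (-4 + H)*H = H*(-4 + H))
U(T, O) = 2*O
(k(-16)*0 - 2426)*(U(-19, 8) + l(-8, -67)) = ((15/7)*0 - 2426)*(2*8 - 67*(-4 - 67)) = (0 - 2426)*(16 - 67*(-71)) = -2426*(16 + 4757) = -2426*4773 = -11579298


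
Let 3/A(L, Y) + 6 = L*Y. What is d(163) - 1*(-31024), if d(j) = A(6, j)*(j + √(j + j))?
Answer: 10051939/324 + √326/324 ≈ 31025.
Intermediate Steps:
A(L, Y) = 3/(-6 + L*Y)
d(j) = 3*(j + √2*√j)/(-6 + 6*j) (d(j) = (3/(-6 + 6*j))*(j + √(j + j)) = (3/(-6 + 6*j))*(j + √(2*j)) = (3/(-6 + 6*j))*(j + √2*√j) = 3*(j + √2*√j)/(-6 + 6*j))
d(163) - 1*(-31024) = (163 + √2*√163)/(2*(-1 + 163)) - 1*(-31024) = (½)*(163 + √326)/162 + 31024 = (½)*(1/162)*(163 + √326) + 31024 = (163/324 + √326/324) + 31024 = 10051939/324 + √326/324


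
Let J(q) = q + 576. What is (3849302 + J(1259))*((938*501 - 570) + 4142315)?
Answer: 17760223033571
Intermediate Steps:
J(q) = 576 + q
(3849302 + J(1259))*((938*501 - 570) + 4142315) = (3849302 + (576 + 1259))*((938*501 - 570) + 4142315) = (3849302 + 1835)*((469938 - 570) + 4142315) = 3851137*(469368 + 4142315) = 3851137*4611683 = 17760223033571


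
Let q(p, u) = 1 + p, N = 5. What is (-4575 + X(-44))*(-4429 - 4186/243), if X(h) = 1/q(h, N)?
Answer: 212549262358/10449 ≈ 2.0342e+7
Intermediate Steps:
X(h) = 1/(1 + h)
(-4575 + X(-44))*(-4429 - 4186/243) = (-4575 + 1/(1 - 44))*(-4429 - 4186/243) = (-4575 + 1/(-43))*(-4429 - 4186*1/243) = (-4575 - 1/43)*(-4429 - 4186/243) = -196726/43*(-1080433/243) = 212549262358/10449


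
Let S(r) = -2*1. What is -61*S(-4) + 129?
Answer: 251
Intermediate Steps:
S(r) = -2
-61*S(-4) + 129 = -61*(-2) + 129 = 122 + 129 = 251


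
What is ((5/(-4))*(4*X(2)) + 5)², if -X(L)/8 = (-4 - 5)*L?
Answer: 511225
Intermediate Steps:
X(L) = 72*L (X(L) = -8*(-4 - 5)*L = -(-72)*L = 72*L)
((5/(-4))*(4*X(2)) + 5)² = ((5/(-4))*(4*(72*2)) + 5)² = ((5*(-¼))*(4*144) + 5)² = (-5/4*576 + 5)² = (-720 + 5)² = (-715)² = 511225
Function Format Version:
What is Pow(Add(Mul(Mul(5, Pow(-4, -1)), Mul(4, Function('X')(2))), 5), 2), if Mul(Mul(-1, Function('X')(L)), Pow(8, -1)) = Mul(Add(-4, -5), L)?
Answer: 511225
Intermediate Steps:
Function('X')(L) = Mul(72, L) (Function('X')(L) = Mul(-8, Mul(Add(-4, -5), L)) = Mul(-8, Mul(-9, L)) = Mul(72, L))
Pow(Add(Mul(Mul(5, Pow(-4, -1)), Mul(4, Function('X')(2))), 5), 2) = Pow(Add(Mul(Mul(5, Pow(-4, -1)), Mul(4, Mul(72, 2))), 5), 2) = Pow(Add(Mul(Mul(5, Rational(-1, 4)), Mul(4, 144)), 5), 2) = Pow(Add(Mul(Rational(-5, 4), 576), 5), 2) = Pow(Add(-720, 5), 2) = Pow(-715, 2) = 511225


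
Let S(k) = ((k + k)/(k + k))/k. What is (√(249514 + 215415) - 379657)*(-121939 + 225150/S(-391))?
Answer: 33468886452973 - 88155589*√464929 ≈ 3.3409e+13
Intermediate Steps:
S(k) = 1/k (S(k) = ((2*k)/((2*k)))/k = ((2*k)*(1/(2*k)))/k = 1/k)
(√(249514 + 215415) - 379657)*(-121939 + 225150/S(-391)) = (√(249514 + 215415) - 379657)*(-121939 + 225150/(1/(-391))) = (√464929 - 379657)*(-121939 + 225150/(-1/391)) = (-379657 + √464929)*(-121939 + 225150*(-391)) = (-379657 + √464929)*(-121939 - 88033650) = (-379657 + √464929)*(-88155589) = 33468886452973 - 88155589*√464929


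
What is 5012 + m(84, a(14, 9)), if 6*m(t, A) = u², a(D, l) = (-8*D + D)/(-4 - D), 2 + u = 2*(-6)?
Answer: 15134/3 ≈ 5044.7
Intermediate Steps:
u = -14 (u = -2 + 2*(-6) = -2 - 12 = -14)
a(D, l) = -7*D/(-4 - D) (a(D, l) = (-7*D)/(-4 - D) = -7*D/(-4 - D))
m(t, A) = 98/3 (m(t, A) = (⅙)*(-14)² = (⅙)*196 = 98/3)
5012 + m(84, a(14, 9)) = 5012 + 98/3 = 15134/3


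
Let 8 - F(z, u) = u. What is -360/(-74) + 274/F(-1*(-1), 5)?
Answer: 10678/111 ≈ 96.198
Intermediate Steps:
F(z, u) = 8 - u
-360/(-74) + 274/F(-1*(-1), 5) = -360/(-74) + 274/(8 - 1*5) = -360*(-1/74) + 274/(8 - 5) = 180/37 + 274/3 = 10678/111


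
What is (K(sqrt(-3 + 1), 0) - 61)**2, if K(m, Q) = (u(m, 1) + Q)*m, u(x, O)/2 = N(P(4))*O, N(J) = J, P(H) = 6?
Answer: 3433 - 1464*I*sqrt(2) ≈ 3433.0 - 2070.4*I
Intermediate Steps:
u(x, O) = 12*O (u(x, O) = 2*(6*O) = 12*O)
K(m, Q) = m*(12 + Q) (K(m, Q) = (12*1 + Q)*m = (12 + Q)*m = m*(12 + Q))
(K(sqrt(-3 + 1), 0) - 61)**2 = (sqrt(-3 + 1)*(12 + 0) - 61)**2 = (sqrt(-2)*12 - 61)**2 = ((I*sqrt(2))*12 - 61)**2 = (12*I*sqrt(2) - 61)**2 = (-61 + 12*I*sqrt(2))**2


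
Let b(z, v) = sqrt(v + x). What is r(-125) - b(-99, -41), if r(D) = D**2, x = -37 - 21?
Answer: 15625 - 3*I*sqrt(11) ≈ 15625.0 - 9.9499*I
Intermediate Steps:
x = -58
b(z, v) = sqrt(-58 + v) (b(z, v) = sqrt(v - 58) = sqrt(-58 + v))
r(-125) - b(-99, -41) = (-125)**2 - sqrt(-58 - 41) = 15625 - sqrt(-99) = 15625 - 3*I*sqrt(11)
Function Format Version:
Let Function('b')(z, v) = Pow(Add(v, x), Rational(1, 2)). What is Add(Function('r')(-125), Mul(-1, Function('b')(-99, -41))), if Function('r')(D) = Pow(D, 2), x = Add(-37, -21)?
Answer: Add(15625, Mul(-3, I, Pow(11, Rational(1, 2)))) ≈ Add(15625., Mul(-9.9499, I))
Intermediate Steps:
x = -58
Function('b')(z, v) = Pow(Add(-58, v), Rational(1, 2)) (Function('b')(z, v) = Pow(Add(v, -58), Rational(1, 2)) = Pow(Add(-58, v), Rational(1, 2)))
Add(Function('r')(-125), Mul(-1, Function('b')(-99, -41))) = Add(Pow(-125, 2), Mul(-1, Pow(Add(-58, -41), Rational(1, 2)))) = Add(15625, Mul(-1, Pow(-99, Rational(1, 2)))) = Add(15625, Mul(-1, Mul(3, I, Pow(11, Rational(1, 2))))) = Add(15625, Mul(-3, I, Pow(11, Rational(1, 2))))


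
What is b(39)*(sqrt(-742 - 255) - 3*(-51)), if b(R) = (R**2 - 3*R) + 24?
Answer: 218484 + 1428*I*sqrt(997) ≈ 2.1848e+5 + 45090.0*I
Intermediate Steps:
b(R) = 24 + R**2 - 3*R
b(39)*(sqrt(-742 - 255) - 3*(-51)) = (24 + 39**2 - 3*39)*(sqrt(-742 - 255) - 3*(-51)) = (24 + 1521 - 117)*(sqrt(-997) + 153) = 1428*(I*sqrt(997) + 153) = 1428*(153 + I*sqrt(997)) = 218484 + 1428*I*sqrt(997)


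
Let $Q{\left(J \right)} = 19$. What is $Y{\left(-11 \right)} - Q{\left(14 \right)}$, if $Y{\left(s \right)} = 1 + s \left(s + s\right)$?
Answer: $224$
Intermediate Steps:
$Y{\left(s \right)} = 1 + 2 s^{2}$ ($Y{\left(s \right)} = 1 + s 2 s = 1 + 2 s^{2}$)
$Y{\left(-11 \right)} - Q{\left(14 \right)} = \left(1 + 2 \left(-11\right)^{2}\right) - 19 = \left(1 + 2 \cdot 121\right) - 19 = \left(1 + 242\right) - 19 = 243 - 19 = 224$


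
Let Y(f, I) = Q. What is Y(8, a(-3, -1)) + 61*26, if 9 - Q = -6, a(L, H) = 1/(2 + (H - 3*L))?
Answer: 1601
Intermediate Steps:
a(L, H) = 1/(2 + H - 3*L)
Q = 15 (Q = 9 - 1*(-6) = 9 + 6 = 15)
Y(f, I) = 15
Y(8, a(-3, -1)) + 61*26 = 15 + 61*26 = 15 + 1586 = 1601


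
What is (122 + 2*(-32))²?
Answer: 3364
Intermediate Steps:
(122 + 2*(-32))² = (122 - 64)² = 58² = 3364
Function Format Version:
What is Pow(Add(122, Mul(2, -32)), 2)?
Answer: 3364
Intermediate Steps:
Pow(Add(122, Mul(2, -32)), 2) = Pow(Add(122, -64), 2) = Pow(58, 2) = 3364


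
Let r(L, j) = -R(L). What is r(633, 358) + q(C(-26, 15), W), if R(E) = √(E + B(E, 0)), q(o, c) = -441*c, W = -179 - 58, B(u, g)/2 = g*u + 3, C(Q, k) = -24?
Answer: 104517 - 3*√71 ≈ 1.0449e+5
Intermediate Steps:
B(u, g) = 6 + 2*g*u (B(u, g) = 2*(g*u + 3) = 2*(3 + g*u) = 6 + 2*g*u)
W = -237
R(E) = √(6 + E) (R(E) = √(E + (6 + 2*0*E)) = √(E + (6 + 0)) = √(E + 6) = √(6 + E))
r(L, j) = -√(6 + L)
r(633, 358) + q(C(-26, 15), W) = -√(6 + 633) - 441*(-237) = -√639 + 104517 = -3*√71 + 104517 = 104517 - 3*√71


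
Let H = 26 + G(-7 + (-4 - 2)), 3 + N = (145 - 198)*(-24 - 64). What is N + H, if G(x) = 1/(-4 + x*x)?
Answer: 773356/165 ≈ 4687.0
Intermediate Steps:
G(x) = 1/(-4 + x²)
N = 4661 (N = -3 + (145 - 198)*(-24 - 64) = -3 - 53*(-88) = -3 + 4664 = 4661)
H = 4291/165 (H = 26 + 1/(-4 + (-7 + (-4 - 2))²) = 26 + 1/(-4 + (-7 - 6)²) = 26 + 1/(-4 + (-13)²) = 26 + 1/(-4 + 169) = 26 + 1/165 = 4291/165 ≈ 26.006)
N + H = 4661 + 4291/165 = 773356/165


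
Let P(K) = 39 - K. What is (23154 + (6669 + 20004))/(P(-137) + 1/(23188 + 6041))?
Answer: 1456393383/5144305 ≈ 283.11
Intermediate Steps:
(23154 + (6669 + 20004))/(P(-137) + 1/(23188 + 6041)) = (23154 + (6669 + 20004))/((39 - 1*(-137)) + 1/(23188 + 6041)) = (23154 + 26673)/((39 + 137) + 1/29229) = 49827/(176 + 1/29229) = 49827/(5144305/29229) = 49827*(29229/5144305) = 1456393383/5144305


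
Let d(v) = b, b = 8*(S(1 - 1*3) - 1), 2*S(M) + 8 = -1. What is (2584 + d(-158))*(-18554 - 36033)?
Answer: -138650980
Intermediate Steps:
S(M) = -9/2 (S(M) = -4 + (1/2)*(-1) = -4 - 1/2 = -9/2)
b = -44 (b = 8*(-9/2 - 1) = 8*(-11/2) = -44)
d(v) = -44
(2584 + d(-158))*(-18554 - 36033) = (2584 - 44)*(-18554 - 36033) = 2540*(-54587) = -138650980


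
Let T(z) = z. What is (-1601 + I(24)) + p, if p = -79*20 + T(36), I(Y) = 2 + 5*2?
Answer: -3133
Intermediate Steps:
I(Y) = 12 (I(Y) = 2 + 10 = 12)
p = -1544 (p = -79*20 + 36 = -1580 + 36 = -1544)
(-1601 + I(24)) + p = (-1601 + 12) - 1544 = -1589 - 1544 = -3133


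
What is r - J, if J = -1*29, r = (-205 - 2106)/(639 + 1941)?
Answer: 72509/2580 ≈ 28.104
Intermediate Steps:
r = -2311/2580 ≈ -0.89574
J = -29
r - J = -2311/2580 - 1*(-29) = -2311/2580 + 29 = 72509/2580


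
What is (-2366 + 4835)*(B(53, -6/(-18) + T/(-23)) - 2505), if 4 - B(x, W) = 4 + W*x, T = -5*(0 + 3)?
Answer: -145217527/23 ≈ -6.3138e+6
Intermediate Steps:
T = -15 (T = -5*3 = -15)
B(x, W) = -W*x (B(x, W) = 4 - (4 + W*x) = 4 + (-4 - W*x) = -W*x)
(-2366 + 4835)*(B(53, -6/(-18) + T/(-23)) - 2505) = (-2366 + 4835)*(-1*(-6/(-18) - 15/(-23))*53 - 2505) = 2469*(-1*(-6*(-1/18) - 15*(-1/23))*53 - 2505) = 2469*(-1*(⅓ + 15/23)*53 - 2505) = 2469*(-1*68/69*53 - 2505) = 2469*(-3604/69 - 2505) = 2469*(-176449/69) = -145217527/23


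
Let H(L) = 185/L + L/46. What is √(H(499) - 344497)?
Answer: I*√181504775396158/22954 ≈ 586.93*I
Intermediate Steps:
H(L) = 185/L + L/46 (H(L) = 185/L + L*(1/46) = 185/L + L/46)
√(H(499) - 344497) = √((185/499 + (1/46)*499) - 344497) = √((185*(1/499) + 499/46) - 344497) = √((185/499 + 499/46) - 344497) = √(257511/22954 - 344497) = √(-7907326627/22954) = I*√181504775396158/22954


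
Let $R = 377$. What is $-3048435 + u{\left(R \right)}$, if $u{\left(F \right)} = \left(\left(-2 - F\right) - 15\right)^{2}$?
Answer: $-2893199$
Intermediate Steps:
$u{\left(F \right)} = \left(-17 - F\right)^{2}$
$-3048435 + u{\left(R \right)} = -3048435 + \left(17 + 377\right)^{2} = -3048435 + 394^{2} = -3048435 + 155236 = -2893199$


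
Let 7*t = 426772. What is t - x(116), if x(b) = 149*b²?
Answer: -13607836/7 ≈ -1.9440e+6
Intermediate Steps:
t = 426772/7 (t = (⅐)*426772 = 426772/7 ≈ 60967.)
t - x(116) = 426772/7 - 149*116² = 426772/7 - 149*13456 = 426772/7 - 1*2004944 = 426772/7 - 2004944 = -13607836/7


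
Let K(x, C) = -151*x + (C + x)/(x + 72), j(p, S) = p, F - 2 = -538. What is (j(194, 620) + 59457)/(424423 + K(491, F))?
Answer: 33583513/197208721 ≈ 0.17029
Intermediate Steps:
F = -536 (F = 2 - 538 = -536)
K(x, C) = -151*x + (C + x)/(72 + x)
(j(194, 620) + 59457)/(424423 + K(491, F)) = (194 + 59457)/(424423 + (-536 - 10871*491 - 151*491²)/(72 + 491)) = 59651/(424423 + (-536 - 5337661 - 151*241081)/563) = 59651/(424423 + (-536 - 5337661 - 36403231)/563) = 59651/(424423 + (1/563)*(-41741428)) = 59651/(424423 - 41741428/563) = 59651/(197208721/563) = 59651*(563/197208721) = 33583513/197208721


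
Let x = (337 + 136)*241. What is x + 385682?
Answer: 499675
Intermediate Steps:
x = 113993 (x = 473*241 = 113993)
x + 385682 = 113993 + 385682 = 499675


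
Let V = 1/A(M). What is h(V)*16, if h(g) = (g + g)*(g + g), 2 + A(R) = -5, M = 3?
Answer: 64/49 ≈ 1.3061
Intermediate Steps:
A(R) = -7 (A(R) = -2 - 5 = -7)
V = -1/7 (V = 1/(-7) = -1/7 ≈ -0.14286)
h(g) = 4*g**2 (h(g) = (2*g)*(2*g) = 4*g**2)
h(V)*16 = (4*(-1/7)**2)*16 = (4*(1/49))*16 = (4/49)*16 = 64/49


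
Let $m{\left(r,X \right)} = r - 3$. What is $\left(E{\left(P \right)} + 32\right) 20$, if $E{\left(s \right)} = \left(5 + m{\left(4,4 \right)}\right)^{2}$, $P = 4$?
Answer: $1360$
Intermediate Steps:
$m{\left(r,X \right)} = -3 + r$
$E{\left(s \right)} = 36$ ($E{\left(s \right)} = \left(5 + \left(-3 + 4\right)\right)^{2} = \left(5 + 1\right)^{2} = 6^{2} = 36$)
$\left(E{\left(P \right)} + 32\right) 20 = \left(36 + 32\right) 20 = 68 \cdot 20 = 1360$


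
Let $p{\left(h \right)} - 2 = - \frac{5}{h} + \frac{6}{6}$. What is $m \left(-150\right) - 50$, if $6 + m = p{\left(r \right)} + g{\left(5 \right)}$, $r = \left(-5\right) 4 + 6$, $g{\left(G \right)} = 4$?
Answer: $- \frac{1775}{7} \approx -253.57$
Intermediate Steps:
$r = -14$ ($r = -20 + 6 = -14$)
$p{\left(h \right)} = 3 - \frac{5}{h}$ ($p{\left(h \right)} = 2 + \left(- \frac{5}{h} + \frac{6}{6}\right) = 2 + \left(- \frac{5}{h} + 6 \cdot \frac{1}{6}\right) = 2 + \left(- \frac{5}{h} + 1\right) = 2 + \left(1 - \frac{5}{h}\right) = 3 - \frac{5}{h}$)
$m = \frac{19}{14}$ ($m = -6 + \left(\left(3 - \frac{5}{-14}\right) + 4\right) = -6 + \left(\left(3 - - \frac{5}{14}\right) + 4\right) = -6 + \left(\left(3 + \frac{5}{14}\right) + 4\right) = -6 + \left(\frac{47}{14} + 4\right) = -6 + \frac{103}{14} = \frac{19}{14} \approx 1.3571$)
$m \left(-150\right) - 50 = \frac{19}{14} \left(-150\right) - 50 = - \frac{1425}{7} - 50 = - \frac{1775}{7}$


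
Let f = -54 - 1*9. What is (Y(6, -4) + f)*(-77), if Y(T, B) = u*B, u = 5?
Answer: 6391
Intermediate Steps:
f = -63 (f = -54 - 9 = -63)
Y(T, B) = 5*B
(Y(6, -4) + f)*(-77) = (5*(-4) - 63)*(-77) = (-20 - 63)*(-77) = -83*(-77) = 6391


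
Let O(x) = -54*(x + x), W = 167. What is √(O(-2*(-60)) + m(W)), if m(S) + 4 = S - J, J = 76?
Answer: I*√12873 ≈ 113.46*I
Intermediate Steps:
m(S) = -80 + S (m(S) = -4 + (S - 1*76) = -4 + (S - 76) = -4 + (-76 + S) = -80 + S)
O(x) = -108*x
√(O(-2*(-60)) + m(W)) = √(-(-216)*(-60) + (-80 + 167)) = √(-108*120 + 87) = √(-12960 + 87) = √(-12873) = I*√12873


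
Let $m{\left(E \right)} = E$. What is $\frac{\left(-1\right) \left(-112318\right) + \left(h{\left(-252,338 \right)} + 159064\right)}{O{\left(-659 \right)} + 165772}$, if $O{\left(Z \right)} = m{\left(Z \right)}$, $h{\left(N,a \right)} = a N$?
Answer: $\frac{186206}{165113} \approx 1.1277$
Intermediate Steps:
$h{\left(N,a \right)} = N a$
$O{\left(Z \right)} = Z$
$\frac{\left(-1\right) \left(-112318\right) + \left(h{\left(-252,338 \right)} + 159064\right)}{O{\left(-659 \right)} + 165772} = \frac{\left(-1\right) \left(-112318\right) + \left(\left(-252\right) 338 + 159064\right)}{-659 + 165772} = \frac{112318 + \left(-85176 + 159064\right)}{165113} = \left(112318 + 73888\right) \frac{1}{165113} = 186206 \cdot \frac{1}{165113} = \frac{186206}{165113}$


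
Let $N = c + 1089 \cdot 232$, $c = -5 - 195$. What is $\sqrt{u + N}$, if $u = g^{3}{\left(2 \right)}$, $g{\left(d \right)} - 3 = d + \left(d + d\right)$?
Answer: $\sqrt{253177} \approx 503.17$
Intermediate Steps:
$g{\left(d \right)} = 3 + 3 d$ ($g{\left(d \right)} = 3 + \left(d + \left(d + d\right)\right) = 3 + \left(d + 2 d\right) = 3 + 3 d$)
$c = -200$ ($c = -5 - 195 = -200$)
$u = 729$ ($u = \left(3 + 3 \cdot 2\right)^{3} = \left(3 + 6\right)^{3} = 9^{3} = 729$)
$N = 252448$ ($N = -200 + 1089 \cdot 232 = -200 + 252648 = 252448$)
$\sqrt{u + N} = \sqrt{729 + 252448} = \sqrt{253177}$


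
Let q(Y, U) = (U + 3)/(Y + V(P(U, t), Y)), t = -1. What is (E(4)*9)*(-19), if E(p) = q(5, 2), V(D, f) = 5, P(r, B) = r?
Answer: -171/2 ≈ -85.500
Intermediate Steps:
q(Y, U) = (3 + U)/(5 + Y) (q(Y, U) = (U + 3)/(Y + 5) = (3 + U)/(5 + Y))
E(p) = ½ (E(p) = (3 + 2)/(5 + 5) = 5/10 = (⅒)*5 = ½)
(E(4)*9)*(-19) = ((½)*9)*(-19) = (9/2)*(-19) = -171/2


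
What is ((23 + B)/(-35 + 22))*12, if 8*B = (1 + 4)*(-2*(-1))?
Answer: -291/13 ≈ -22.385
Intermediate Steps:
B = 5/4 (B = ((1 + 4)*(-2*(-1)))/8 = (5*2)/8 = (1/8)*10 = 5/4 ≈ 1.2500)
((23 + B)/(-35 + 22))*12 = ((23 + 5/4)/(-35 + 22))*12 = ((97/4)/(-13))*12 = ((97/4)*(-1/13))*12 = -97/52*12 = -291/13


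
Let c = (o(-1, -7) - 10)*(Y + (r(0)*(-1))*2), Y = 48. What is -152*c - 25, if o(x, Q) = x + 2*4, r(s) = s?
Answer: 21863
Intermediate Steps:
o(x, Q) = 8 + x (o(x, Q) = x + 8 = 8 + x)
c = -144 (c = ((8 - 1) - 10)*(48 + (0*(-1))*2) = (7 - 10)*(48 + 0*2) = -3*(48 + 0) = -3*48 = -144)
-152*c - 25 = -152*(-144) - 25 = 21888 - 25 = 21863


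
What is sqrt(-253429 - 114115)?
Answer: 2*I*sqrt(91886) ≈ 606.25*I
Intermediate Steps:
sqrt(-253429 - 114115) = sqrt(-367544) = 2*I*sqrt(91886)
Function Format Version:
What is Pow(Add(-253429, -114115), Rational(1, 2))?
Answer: Mul(2, I, Pow(91886, Rational(1, 2))) ≈ Mul(606.25, I)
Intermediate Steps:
Pow(Add(-253429, -114115), Rational(1, 2)) = Pow(-367544, Rational(1, 2)) = Mul(2, I, Pow(91886, Rational(1, 2)))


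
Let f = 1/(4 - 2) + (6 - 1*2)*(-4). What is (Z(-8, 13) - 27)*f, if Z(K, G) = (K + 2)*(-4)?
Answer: 93/2 ≈ 46.500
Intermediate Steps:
Z(K, G) = -8 - 4*K (Z(K, G) = (2 + K)*(-4) = -8 - 4*K)
f = -31/2 (f = 1/2 + (6 - 2)*(-4) = ½ + 4*(-4) = ½ - 16 = -31/2 ≈ -15.500)
(Z(-8, 13) - 27)*f = ((-8 - 4*(-8)) - 27)*(-31/2) = ((-8 + 32) - 27)*(-31/2) = (24 - 27)*(-31/2) = -3*(-31/2) = 93/2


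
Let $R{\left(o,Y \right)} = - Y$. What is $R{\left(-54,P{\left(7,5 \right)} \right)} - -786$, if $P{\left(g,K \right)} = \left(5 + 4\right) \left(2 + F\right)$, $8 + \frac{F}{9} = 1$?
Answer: $1335$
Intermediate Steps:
$F = -63$ ($F = -72 + 9 \cdot 1 = -72 + 9 = -63$)
$P{\left(g,K \right)} = -549$ ($P{\left(g,K \right)} = \left(5 + 4\right) \left(2 - 63\right) = 9 \left(-61\right) = -549$)
$R{\left(-54,P{\left(7,5 \right)} \right)} - -786 = \left(-1\right) \left(-549\right) - -786 = 549 + 786 = 1335$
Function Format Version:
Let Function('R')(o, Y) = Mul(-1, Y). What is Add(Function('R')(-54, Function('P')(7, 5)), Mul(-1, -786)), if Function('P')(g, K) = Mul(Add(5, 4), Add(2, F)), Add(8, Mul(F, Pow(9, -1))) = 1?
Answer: 1335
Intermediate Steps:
F = -63 (F = Add(-72, Mul(9, 1)) = Add(-72, 9) = -63)
Function('P')(g, K) = -549 (Function('P')(g, K) = Mul(Add(5, 4), Add(2, -63)) = Mul(9, -61) = -549)
Add(Function('R')(-54, Function('P')(7, 5)), Mul(-1, -786)) = Add(Mul(-1, -549), Mul(-1, -786)) = Add(549, 786) = 1335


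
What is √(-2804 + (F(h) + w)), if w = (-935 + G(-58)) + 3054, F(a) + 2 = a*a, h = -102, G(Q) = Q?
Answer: √9659 ≈ 98.280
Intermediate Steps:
F(a) = -2 + a² (F(a) = -2 + a*a = -2 + a²)
w = 2061 (w = (-935 - 58) + 3054 = -993 + 3054 = 2061)
√(-2804 + (F(h) + w)) = √(-2804 + ((-2 + (-102)²) + 2061)) = √(-2804 + ((-2 + 10404) + 2061)) = √(-2804 + (10402 + 2061)) = √(-2804 + 12463) = √9659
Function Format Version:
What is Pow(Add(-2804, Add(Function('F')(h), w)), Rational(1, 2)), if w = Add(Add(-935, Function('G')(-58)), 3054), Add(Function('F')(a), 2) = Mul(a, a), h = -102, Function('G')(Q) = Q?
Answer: Pow(9659, Rational(1, 2)) ≈ 98.280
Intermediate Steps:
Function('F')(a) = Add(-2, Pow(a, 2)) (Function('F')(a) = Add(-2, Mul(a, a)) = Add(-2, Pow(a, 2)))
w = 2061 (w = Add(Add(-935, -58), 3054) = Add(-993, 3054) = 2061)
Pow(Add(-2804, Add(Function('F')(h), w)), Rational(1, 2)) = Pow(Add(-2804, Add(Add(-2, Pow(-102, 2)), 2061)), Rational(1, 2)) = Pow(Add(-2804, Add(Add(-2, 10404), 2061)), Rational(1, 2)) = Pow(Add(-2804, Add(10402, 2061)), Rational(1, 2)) = Pow(Add(-2804, 12463), Rational(1, 2)) = Pow(9659, Rational(1, 2))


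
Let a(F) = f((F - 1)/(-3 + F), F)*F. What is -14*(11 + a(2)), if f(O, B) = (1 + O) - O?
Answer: -182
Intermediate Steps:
f(O, B) = 1
a(F) = F (a(F) = 1*F = F)
-14*(11 + a(2)) = -14*(11 + 2) = -14*13 = -182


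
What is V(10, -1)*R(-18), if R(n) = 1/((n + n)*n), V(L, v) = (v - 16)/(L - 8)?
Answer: -17/1296 ≈ -0.013117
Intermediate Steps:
V(L, v) = (-16 + v)/(-8 + L)
R(n) = 1/(2*n²) (R(n) = 1/(((2*n))*n) = (1/(2*n))/n = 1/(2*n²))
V(10, -1)*R(-18) = ((-16 - 1)/(-8 + 10))*((½)/(-18)²) = (-17/2)*((½)*(1/324)) = ((½)*(-17))*(1/648) = -17/2*1/648 = -17/1296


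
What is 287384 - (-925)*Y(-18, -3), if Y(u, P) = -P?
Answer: 290159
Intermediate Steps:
287384 - (-925)*Y(-18, -3) = 287384 - (-925)*(-1*(-3)) = 287384 - (-925)*3 = 287384 - 1*(-2775) = 287384 + 2775 = 290159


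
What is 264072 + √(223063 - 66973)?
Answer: 264072 + 11*√1290 ≈ 2.6447e+5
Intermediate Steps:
264072 + √(223063 - 66973) = 264072 + √156090 = 264072 + 11*√1290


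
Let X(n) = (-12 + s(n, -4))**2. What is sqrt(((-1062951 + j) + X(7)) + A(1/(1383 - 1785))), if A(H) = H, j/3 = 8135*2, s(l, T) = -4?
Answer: I*sqrt(163847871942)/402 ≈ 1006.9*I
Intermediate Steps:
j = 48810 (j = 3*(8135*2) = 3*16270 = 48810)
X(n) = 256 (X(n) = (-12 - 4)**2 = (-16)**2 = 256)
sqrt(((-1062951 + j) + X(7)) + A(1/(1383 - 1785))) = sqrt(((-1062951 + 48810) + 256) + 1/(1383 - 1785)) = sqrt((-1014141 + 256) + 1/(-402)) = sqrt(-1013885 - 1/402) = sqrt(-407581771/402) = I*sqrt(163847871942)/402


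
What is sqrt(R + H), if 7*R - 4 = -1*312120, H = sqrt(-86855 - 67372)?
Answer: sqrt(-44588 + I*sqrt(154227)) ≈ 0.9299 + 211.16*I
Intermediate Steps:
H = I*sqrt(154227) (H = sqrt(-154227) = I*sqrt(154227) ≈ 392.72*I)
R = -44588 (R = 4/7 + (-1*312120)/7 = 4/7 + (1/7)*(-312120) = 4/7 - 312120/7 = -44588)
sqrt(R + H) = sqrt(-44588 + I*sqrt(154227))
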